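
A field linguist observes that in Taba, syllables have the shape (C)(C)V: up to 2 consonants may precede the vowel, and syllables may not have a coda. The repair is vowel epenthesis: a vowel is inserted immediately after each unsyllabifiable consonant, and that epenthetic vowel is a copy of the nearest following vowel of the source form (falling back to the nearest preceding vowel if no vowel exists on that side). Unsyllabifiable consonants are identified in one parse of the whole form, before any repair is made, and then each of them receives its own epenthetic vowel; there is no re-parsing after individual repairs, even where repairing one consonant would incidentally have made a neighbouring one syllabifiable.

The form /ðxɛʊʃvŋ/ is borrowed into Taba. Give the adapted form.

Syllabifying with onset maximization leaves /ʃ/, /v/, /ŋ/ stranded (no codas are permitted; onsets may contain at most 2 consonants).
Inserting the epenthetic vowel yields /ʃ/ → /ʃʊ/, /v/ → /vʊ/, /ŋ/ → /ŋʊ/.

ðxɛʊʃʊvʊŋʊ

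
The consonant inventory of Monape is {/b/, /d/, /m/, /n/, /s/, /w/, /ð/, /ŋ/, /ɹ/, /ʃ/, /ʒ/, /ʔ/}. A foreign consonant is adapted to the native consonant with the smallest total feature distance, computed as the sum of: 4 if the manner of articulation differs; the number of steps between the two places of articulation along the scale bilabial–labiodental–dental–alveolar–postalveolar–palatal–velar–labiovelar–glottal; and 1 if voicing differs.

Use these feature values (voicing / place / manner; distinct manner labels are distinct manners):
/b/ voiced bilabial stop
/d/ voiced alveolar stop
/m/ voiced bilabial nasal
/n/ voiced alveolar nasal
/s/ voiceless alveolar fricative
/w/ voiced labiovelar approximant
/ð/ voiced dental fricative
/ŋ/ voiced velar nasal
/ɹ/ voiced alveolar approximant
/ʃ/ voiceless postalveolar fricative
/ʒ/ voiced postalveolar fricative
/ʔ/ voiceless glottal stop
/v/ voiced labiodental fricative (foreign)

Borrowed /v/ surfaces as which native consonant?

/ð/ is closest: same manner (fricative), place distance 1 (labiodental→dental), same voicing; total 1. Next closest is /s/ at distance 3.

ð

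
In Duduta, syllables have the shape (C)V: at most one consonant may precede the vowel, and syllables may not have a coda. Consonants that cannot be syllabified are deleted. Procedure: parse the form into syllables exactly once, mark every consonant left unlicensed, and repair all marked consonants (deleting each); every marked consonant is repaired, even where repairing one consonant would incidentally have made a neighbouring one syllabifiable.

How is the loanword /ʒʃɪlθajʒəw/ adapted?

Syllabifying with onset maximization leaves /ʒ/, /l/, /j/, /w/ stranded (no codas are permitted; onsets are limited to one consonant).
Each unlicensed consonant is deleted: /ʒ/, /l/, /j/, /w/.

ʃɪθaʒə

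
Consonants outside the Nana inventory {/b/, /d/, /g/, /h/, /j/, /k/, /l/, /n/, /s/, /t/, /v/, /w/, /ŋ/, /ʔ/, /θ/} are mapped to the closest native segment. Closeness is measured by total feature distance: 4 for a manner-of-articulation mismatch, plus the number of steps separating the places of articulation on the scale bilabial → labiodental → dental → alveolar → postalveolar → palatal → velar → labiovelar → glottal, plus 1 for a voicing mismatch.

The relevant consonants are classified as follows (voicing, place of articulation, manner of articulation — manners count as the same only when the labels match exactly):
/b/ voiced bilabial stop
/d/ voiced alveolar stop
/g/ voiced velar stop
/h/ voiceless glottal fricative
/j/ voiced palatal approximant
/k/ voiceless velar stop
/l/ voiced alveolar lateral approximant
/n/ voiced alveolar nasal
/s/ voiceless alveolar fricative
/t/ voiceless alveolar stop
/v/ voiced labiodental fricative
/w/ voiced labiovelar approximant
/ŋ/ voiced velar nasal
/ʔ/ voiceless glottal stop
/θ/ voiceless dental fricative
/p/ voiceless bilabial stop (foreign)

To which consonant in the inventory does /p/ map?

b

/b/ is closest: same manner (stop), place distance 0 (bilabial→bilabial), voicing differs (+1); total 1. Next closest is /t/ at distance 3.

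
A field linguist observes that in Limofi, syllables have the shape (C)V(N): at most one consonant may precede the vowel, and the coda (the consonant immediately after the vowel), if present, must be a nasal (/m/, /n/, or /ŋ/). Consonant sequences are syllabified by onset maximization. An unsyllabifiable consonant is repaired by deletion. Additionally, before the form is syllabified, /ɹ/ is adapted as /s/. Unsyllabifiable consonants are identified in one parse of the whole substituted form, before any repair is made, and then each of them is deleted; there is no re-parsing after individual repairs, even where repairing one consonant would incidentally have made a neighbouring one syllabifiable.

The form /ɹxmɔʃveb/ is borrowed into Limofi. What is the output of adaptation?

Substitution: /ɹ/ → /s/, giving /sxmɔʃveb/.
Under (C)V(N), the unsyllabifiable consonants are /s/, /x/, /ʃ/, /b/ (only a nasal (/m/, /n/, or /ŋ/) is licensed in coda position; onsets are limited to one consonant).
Deletion applies to /s/, /x/, /ʃ/, /b/.

mɔve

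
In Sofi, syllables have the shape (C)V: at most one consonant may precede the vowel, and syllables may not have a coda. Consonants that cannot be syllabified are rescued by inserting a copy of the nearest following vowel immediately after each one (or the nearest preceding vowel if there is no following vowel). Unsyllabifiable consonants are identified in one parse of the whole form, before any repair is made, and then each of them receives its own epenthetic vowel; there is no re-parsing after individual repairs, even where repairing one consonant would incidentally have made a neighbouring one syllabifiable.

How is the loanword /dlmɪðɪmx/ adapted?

dɪlɪmɪðɪmɪxɪ

Syllabifying with onset maximization leaves /d/, /l/, /m/, /x/ stranded (no codas are permitted; onsets are limited to one consonant).
Each unlicensed consonant becomes the onset of a new syllable: /d/ → /dɪ/, /l/ → /lɪ/, /m/ → /mɪ/, /x/ → /xɪ/.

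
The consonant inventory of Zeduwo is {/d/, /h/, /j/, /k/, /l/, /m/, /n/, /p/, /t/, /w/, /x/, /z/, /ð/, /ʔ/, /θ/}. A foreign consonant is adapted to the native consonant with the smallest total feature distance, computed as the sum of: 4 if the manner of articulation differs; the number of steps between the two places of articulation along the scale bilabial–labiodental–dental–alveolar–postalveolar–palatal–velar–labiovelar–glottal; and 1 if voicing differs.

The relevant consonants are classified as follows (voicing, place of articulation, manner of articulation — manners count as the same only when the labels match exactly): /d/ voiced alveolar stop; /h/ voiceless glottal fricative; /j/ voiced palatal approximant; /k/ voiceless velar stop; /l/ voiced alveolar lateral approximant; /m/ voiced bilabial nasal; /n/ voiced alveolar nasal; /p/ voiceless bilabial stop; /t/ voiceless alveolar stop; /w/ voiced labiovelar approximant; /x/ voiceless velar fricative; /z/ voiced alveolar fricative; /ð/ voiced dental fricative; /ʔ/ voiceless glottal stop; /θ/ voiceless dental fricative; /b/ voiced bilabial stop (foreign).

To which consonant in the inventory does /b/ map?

p

/p/ is closest: same manner (stop), place distance 0 (bilabial→bilabial), voicing differs (+1); total 1. Next closest is /d/ at distance 3.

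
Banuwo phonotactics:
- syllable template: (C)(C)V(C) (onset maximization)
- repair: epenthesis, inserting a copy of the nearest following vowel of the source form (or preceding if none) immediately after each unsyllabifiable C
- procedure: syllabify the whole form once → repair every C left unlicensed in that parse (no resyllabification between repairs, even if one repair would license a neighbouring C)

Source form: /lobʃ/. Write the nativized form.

Under (C)(C)V(C), the unsyllabifiable consonants are /ʃ/ (at most one coda consonant is licensed; onsets may contain at most 2 consonants).
Each unlicensed consonant becomes the onset of a new syllable: /ʃ/ → /ʃo/.

lobʃo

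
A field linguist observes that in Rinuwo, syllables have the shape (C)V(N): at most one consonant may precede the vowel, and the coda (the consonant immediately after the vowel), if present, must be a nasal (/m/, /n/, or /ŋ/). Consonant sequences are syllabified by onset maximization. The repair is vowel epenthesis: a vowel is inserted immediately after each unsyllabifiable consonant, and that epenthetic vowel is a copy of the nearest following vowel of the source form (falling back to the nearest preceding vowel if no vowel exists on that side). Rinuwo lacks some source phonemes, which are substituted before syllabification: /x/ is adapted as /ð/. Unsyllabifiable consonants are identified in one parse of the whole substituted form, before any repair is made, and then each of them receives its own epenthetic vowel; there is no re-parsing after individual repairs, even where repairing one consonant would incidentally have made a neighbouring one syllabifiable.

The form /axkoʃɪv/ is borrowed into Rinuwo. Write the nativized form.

Substitution: /x/ → /ð/, giving /aðkoʃɪv/.
Under (C)V(N), the unsyllabifiable consonants are /ð/, /v/ (only a nasal (/m/, /n/, or /ŋ/) is licensed in coda position; onsets are limited to one consonant).
Inserting the epenthetic vowel yields /ð/ → /ðo/, /v/ → /vɪ/.

aðokoʃɪvɪ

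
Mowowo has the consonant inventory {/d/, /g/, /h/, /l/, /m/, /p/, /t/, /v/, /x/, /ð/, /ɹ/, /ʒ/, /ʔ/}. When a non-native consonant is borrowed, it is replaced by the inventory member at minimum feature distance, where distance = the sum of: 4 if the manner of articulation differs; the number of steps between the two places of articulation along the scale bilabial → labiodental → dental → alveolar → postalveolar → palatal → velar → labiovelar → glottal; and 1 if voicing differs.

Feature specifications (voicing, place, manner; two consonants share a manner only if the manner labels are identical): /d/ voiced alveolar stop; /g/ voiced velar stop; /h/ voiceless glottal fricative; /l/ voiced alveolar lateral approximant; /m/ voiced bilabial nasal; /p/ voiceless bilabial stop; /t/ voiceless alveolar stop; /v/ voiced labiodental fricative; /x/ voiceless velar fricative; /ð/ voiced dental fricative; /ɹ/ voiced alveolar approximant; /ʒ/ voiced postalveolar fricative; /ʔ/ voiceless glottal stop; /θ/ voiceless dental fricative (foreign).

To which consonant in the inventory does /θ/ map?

/ð/ is closest: same manner (fricative), place distance 0 (dental→dental), voicing differs (+1); total 1. Next closest is /v/ at distance 2.

ð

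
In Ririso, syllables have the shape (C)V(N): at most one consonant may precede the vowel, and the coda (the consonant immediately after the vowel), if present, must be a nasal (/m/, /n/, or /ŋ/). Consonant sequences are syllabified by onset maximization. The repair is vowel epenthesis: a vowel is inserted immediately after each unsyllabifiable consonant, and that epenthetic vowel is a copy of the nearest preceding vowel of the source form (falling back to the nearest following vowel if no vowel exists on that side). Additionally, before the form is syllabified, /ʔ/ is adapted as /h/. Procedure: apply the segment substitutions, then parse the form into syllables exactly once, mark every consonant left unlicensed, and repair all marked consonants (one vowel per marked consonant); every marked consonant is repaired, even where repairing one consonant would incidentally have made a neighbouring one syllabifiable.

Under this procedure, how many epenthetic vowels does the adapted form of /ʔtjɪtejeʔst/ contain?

5

After substitution the input is /htjɪtejehst/.
The unsyllabifiable consonants are /h/, /t/, /h/, /s/, /t/; each receives one epenthetic vowel.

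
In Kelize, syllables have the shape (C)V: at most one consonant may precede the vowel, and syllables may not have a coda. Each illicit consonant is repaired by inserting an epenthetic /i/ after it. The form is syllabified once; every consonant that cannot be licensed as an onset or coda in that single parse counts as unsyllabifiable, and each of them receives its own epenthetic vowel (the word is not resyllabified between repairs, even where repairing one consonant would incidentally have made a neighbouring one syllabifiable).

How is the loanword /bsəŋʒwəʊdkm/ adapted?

bisəŋiʒiwəʊdikimi

Syllabifying with onset maximization leaves /b/, /ŋ/, /ʒ/, /d/, /k/, /m/ stranded (no codas are permitted; onsets are limited to one consonant).
Epenthesis after each stranded consonant: /b/ → /bi/, /ŋ/ → /ŋi/, /ʒ/ → /ʒi/, /d/ → /di/, /k/ → /ki/, /m/ → /mi/.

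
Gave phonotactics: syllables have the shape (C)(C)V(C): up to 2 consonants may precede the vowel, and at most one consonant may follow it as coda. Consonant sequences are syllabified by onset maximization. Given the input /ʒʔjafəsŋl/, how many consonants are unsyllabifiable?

3

The consonants /ʒ/, /ŋ/, /l/ cannot be parsed into a legal (C)(C)V(C) syllable (at most one coda consonant is licensed; onsets may contain at most 2 consonants).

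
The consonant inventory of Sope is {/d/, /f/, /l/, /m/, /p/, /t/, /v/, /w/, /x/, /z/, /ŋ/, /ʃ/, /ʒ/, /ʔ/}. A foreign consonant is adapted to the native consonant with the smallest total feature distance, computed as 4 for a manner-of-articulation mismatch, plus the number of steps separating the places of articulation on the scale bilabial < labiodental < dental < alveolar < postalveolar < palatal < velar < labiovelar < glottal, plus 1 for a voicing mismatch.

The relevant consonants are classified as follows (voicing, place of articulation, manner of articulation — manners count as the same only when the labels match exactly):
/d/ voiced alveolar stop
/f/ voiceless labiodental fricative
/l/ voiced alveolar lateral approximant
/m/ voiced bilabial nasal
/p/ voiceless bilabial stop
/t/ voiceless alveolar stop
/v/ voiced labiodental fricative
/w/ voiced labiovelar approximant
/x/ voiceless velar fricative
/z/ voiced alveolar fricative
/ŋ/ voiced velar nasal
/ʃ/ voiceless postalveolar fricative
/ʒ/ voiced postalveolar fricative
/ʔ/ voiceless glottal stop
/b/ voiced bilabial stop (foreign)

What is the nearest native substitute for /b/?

/p/ is closest: same manner (stop), place distance 0 (bilabial→bilabial), voicing differs (+1); total 1. Next closest is /d/ at distance 3.

p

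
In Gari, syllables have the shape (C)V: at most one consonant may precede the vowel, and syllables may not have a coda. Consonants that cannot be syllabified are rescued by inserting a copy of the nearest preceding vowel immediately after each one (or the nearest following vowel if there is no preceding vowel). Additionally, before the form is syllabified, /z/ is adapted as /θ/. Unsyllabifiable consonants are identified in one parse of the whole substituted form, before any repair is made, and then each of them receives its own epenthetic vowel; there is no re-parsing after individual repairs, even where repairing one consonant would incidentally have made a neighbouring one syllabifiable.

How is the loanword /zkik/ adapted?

Substitution: /z/ → /θ/, giving /θkik/.
Syllabifying with onset maximization leaves /θ/, /k/ stranded (no codas are permitted; onsets are limited to one consonant).
Epenthesis after each stranded consonant: /θ/ → /θi/, /k/ → /ki/.

θikiki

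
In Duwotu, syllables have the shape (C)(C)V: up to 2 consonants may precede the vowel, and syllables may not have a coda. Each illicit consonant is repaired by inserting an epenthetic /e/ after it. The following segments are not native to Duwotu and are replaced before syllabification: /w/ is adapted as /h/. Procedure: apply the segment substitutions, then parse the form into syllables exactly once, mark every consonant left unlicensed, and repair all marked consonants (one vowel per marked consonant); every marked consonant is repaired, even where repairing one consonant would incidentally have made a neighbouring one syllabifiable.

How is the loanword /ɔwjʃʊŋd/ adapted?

ɔhejʃʊŋede

Substitution: /w/ → /h/, giving /ɔhjʃʊŋd/.
Syllabifying with onset maximization leaves /h/, /ŋ/, /d/ stranded (no codas are permitted; onsets may contain at most 2 consonants).
Epenthesis after each stranded consonant: /h/ → /he/, /ŋ/ → /ŋe/, /d/ → /de/.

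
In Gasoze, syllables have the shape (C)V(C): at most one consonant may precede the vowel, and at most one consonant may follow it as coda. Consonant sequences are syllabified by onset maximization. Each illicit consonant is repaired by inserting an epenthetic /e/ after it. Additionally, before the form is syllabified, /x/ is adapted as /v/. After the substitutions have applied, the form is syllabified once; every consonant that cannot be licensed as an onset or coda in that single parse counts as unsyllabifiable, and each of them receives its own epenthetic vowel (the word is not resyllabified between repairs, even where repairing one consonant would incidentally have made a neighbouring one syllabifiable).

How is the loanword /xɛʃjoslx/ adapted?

Substitution: /x/ → /v/, giving /vɛʃjoslv/.
The consonants /l/, /v/ cannot be parsed into a legal (C)V(C) syllable (at most one coda consonant is licensed; onsets are limited to one consonant).
Epenthesis after each stranded consonant: /l/ → /le/, /v/ → /ve/.

vɛʃjosleve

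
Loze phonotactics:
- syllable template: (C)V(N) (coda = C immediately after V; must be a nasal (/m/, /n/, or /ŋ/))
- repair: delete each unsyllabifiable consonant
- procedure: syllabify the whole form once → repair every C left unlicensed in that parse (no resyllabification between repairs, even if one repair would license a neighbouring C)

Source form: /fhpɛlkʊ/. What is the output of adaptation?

pɛkʊ

Under (C)V(N), the unsyllabifiable consonants are /f/, /h/, /l/ (only a nasal (/m/, /n/, or /ŋ/) is licensed in coda position; onsets are limited to one consonant).
Deletion applies to /f/, /h/, /l/.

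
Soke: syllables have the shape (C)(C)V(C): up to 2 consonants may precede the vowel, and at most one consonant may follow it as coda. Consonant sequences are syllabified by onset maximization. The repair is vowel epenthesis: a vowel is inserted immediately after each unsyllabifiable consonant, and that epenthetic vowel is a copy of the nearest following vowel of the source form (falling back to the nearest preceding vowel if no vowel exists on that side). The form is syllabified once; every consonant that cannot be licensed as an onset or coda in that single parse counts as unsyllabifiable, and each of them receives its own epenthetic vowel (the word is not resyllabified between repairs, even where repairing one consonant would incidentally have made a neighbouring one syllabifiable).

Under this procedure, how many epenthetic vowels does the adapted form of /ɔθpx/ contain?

The unsyllabifiable consonants are /p/, /x/; each receives one epenthetic vowel.

2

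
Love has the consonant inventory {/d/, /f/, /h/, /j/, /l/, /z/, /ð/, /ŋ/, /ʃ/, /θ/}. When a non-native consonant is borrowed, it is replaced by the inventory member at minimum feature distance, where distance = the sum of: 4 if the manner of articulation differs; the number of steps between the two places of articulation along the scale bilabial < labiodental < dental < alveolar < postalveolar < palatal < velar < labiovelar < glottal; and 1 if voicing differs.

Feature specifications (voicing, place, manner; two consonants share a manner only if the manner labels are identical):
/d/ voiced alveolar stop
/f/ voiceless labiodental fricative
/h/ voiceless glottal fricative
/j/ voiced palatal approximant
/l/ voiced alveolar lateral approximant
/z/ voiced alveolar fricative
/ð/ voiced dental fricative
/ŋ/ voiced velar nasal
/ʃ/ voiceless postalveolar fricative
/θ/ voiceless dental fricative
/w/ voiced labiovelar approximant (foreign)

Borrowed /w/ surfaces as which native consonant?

j

/j/ is closest: same manner (approximant), place distance 2 (labiovelar→palatal), same voicing; total 2. Next closest is /ŋ/ at distance 5.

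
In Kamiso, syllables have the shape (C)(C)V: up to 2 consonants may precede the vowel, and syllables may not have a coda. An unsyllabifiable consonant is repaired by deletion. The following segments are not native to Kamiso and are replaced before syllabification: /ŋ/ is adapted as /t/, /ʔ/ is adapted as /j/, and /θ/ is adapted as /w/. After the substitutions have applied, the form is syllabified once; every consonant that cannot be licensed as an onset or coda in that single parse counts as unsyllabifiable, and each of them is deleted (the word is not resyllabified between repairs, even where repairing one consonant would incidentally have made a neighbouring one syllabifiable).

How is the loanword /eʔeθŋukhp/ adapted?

ejewtu

Substitution: /ʔ/ → /j/, /θ/ → /w/, /ŋ/ → /t/, giving /ejewtukhp/.
Under (C)(C)V, the unsyllabifiable consonants are /k/, /h/, /p/ (no codas are permitted; onsets may contain at most 2 consonants).
Each unlicensed consonant is deleted: /k/, /h/, /p/.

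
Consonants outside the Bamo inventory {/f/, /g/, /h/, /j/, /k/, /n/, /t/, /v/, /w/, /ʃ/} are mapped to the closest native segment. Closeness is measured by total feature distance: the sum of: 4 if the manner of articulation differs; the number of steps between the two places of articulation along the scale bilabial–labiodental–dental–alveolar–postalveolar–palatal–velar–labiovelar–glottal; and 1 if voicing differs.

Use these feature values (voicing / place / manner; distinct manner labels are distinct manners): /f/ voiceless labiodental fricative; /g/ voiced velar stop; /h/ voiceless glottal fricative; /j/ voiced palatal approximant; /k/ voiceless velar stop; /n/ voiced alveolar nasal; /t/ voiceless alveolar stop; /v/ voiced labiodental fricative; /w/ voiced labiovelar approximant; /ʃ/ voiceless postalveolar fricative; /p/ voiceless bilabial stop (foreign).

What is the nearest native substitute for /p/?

t

/t/ is closest: same manner (stop), place distance 3 (bilabial→alveolar), same voicing; total 3. Next closest is /f/ at distance 5.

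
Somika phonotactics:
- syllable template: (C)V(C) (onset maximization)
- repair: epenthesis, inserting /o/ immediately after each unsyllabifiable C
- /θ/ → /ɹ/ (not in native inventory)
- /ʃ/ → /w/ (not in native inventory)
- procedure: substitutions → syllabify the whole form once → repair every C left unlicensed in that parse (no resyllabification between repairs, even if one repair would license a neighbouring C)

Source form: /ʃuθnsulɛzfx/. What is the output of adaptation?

wuɹnosulɛzfoxo

Substitution: /ʃ/ → /w/, /θ/ → /ɹ/, giving /wuɹnsulɛzfx/.
The consonants /n/, /f/, /x/ cannot be parsed into a legal (C)V(C) syllable (at most one coda consonant is licensed; onsets are limited to one consonant).
Epenthesis after each stranded consonant: /n/ → /no/, /f/ → /fo/, /x/ → /xo/.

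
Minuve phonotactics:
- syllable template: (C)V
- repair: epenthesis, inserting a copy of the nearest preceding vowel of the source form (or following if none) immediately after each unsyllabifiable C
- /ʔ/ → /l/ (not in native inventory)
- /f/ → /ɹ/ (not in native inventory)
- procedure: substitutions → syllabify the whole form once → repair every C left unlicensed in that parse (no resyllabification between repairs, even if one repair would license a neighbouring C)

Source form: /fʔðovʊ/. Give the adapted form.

ɹoloðovʊ

Substitution: /f/ → /ɹ/, /ʔ/ → /l/, giving /ɹlðovʊ/.
Under (C)V, the unsyllabifiable consonants are /ɹ/, /l/ (no codas are permitted; onsets are limited to one consonant).
Each unlicensed consonant becomes the onset of a new syllable: /ɹ/ → /ɹo/, /l/ → /lo/.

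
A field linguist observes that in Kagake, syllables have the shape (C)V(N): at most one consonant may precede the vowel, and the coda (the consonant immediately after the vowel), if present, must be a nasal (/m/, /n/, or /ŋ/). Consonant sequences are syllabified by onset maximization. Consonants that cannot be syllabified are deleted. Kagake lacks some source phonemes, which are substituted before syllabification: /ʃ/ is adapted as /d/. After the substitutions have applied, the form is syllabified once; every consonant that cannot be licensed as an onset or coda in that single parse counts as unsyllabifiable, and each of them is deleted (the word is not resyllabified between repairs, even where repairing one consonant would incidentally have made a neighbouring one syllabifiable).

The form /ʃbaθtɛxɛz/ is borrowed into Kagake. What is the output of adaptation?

batɛxɛ

Substitution: /ʃ/ → /d/, giving /dbaθtɛxɛz/.
The consonants /d/, /θ/, /z/ cannot be parsed into a legal (C)V(N) syllable (only a nasal (/m/, /n/, or /ŋ/) is licensed in coda position; onsets are limited to one consonant).
Deleting the stranded consonants removes /d/, /θ/, /z/.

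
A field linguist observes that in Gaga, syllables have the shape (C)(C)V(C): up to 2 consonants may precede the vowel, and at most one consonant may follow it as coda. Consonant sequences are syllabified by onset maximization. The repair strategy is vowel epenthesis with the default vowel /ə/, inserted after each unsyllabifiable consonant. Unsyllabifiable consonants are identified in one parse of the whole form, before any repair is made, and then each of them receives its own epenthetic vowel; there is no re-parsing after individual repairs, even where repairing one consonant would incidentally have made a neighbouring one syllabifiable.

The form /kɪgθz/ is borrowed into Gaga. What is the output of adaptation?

kɪgθəzə

Under (C)(C)V(C), the unsyllabifiable consonants are /θ/, /z/ (at most one coda consonant is licensed; onsets may contain at most 2 consonants).
Epenthesis after each stranded consonant: /θ/ → /θə/, /z/ → /zə/.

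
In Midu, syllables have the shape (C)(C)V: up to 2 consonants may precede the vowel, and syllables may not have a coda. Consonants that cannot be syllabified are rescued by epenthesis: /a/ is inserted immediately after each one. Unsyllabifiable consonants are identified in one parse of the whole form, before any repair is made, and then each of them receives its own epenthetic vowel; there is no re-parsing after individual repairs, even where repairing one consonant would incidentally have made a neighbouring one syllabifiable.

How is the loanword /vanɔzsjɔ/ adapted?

The consonants /z/ cannot be parsed into a legal (C)(C)V syllable (no codas are permitted; onsets may contain at most 2 consonants).
Each unlicensed consonant becomes the onset of a new syllable: /z/ → /za/.

vanɔzasjɔ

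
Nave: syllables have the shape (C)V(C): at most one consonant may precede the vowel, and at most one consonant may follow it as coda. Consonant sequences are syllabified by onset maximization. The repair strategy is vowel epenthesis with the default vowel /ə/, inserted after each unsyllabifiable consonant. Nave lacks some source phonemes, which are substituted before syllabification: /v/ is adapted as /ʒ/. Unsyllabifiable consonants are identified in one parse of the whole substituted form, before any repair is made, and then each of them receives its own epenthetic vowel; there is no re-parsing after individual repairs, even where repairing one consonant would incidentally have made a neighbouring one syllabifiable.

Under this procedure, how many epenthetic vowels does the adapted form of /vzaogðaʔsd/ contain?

3

After substitution the input is /ʒzaogðaʔsd/.
The unsyllabifiable consonants are /ʒ/, /s/, /d/; each receives one epenthetic vowel.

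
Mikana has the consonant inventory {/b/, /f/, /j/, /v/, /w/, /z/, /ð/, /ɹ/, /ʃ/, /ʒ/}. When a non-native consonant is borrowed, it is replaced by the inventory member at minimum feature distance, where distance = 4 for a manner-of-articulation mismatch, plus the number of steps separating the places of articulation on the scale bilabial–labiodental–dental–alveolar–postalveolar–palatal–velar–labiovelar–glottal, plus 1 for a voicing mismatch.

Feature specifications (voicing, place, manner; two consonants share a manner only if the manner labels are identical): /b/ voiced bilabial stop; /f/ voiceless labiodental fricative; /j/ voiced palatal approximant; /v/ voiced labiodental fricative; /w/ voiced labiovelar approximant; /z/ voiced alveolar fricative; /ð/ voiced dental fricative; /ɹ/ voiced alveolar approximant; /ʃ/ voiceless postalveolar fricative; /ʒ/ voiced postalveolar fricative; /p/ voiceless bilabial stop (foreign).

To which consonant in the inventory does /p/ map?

/b/ is closest: same manner (stop), place distance 0 (bilabial→bilabial), voicing differs (+1); total 1. Next closest is /f/ at distance 5.

b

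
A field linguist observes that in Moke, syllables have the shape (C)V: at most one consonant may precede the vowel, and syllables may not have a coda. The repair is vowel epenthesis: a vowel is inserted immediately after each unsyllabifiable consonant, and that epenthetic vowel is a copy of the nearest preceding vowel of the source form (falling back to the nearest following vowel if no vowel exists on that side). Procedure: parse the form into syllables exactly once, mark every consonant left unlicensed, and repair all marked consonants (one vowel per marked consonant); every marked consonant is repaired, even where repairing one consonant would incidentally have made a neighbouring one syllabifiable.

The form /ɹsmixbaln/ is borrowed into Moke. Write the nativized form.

Syllabifying with onset maximization leaves /ɹ/, /s/, /x/, /l/, /n/ stranded (no codas are permitted; onsets are limited to one consonant).
Epenthesis after each stranded consonant: /ɹ/ → /ɹi/, /s/ → /si/, /x/ → /xi/, /l/ → /la/, /n/ → /na/.

ɹisimixibalana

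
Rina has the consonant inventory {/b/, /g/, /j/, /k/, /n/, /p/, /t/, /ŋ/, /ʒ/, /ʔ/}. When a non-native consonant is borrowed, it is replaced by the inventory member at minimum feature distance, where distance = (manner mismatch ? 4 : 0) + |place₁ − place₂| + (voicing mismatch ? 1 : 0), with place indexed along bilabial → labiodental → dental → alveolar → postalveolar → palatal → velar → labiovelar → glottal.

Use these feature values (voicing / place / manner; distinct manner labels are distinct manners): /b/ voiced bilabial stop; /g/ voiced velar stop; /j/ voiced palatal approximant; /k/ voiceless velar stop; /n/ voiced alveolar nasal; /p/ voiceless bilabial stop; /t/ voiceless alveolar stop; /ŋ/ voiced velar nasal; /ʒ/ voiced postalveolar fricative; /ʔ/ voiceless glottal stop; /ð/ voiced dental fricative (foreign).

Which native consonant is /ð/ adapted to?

ʒ

/ʒ/ is closest: same manner (fricative), place distance 2 (dental→postalveolar), same voicing; total 2. Next closest is /n/ at distance 5.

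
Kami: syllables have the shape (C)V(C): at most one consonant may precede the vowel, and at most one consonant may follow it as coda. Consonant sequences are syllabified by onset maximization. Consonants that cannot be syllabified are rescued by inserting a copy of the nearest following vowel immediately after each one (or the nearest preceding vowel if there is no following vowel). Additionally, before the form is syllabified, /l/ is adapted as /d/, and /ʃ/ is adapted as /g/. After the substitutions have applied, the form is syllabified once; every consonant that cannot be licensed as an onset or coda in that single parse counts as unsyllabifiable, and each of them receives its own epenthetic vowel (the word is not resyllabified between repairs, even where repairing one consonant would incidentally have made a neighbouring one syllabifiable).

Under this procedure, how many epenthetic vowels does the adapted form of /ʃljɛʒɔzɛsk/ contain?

3

After substitution the input is /gdjɛʒɔzɛsk/.
The unsyllabifiable consonants are /g/, /d/, /k/; each receives one epenthetic vowel.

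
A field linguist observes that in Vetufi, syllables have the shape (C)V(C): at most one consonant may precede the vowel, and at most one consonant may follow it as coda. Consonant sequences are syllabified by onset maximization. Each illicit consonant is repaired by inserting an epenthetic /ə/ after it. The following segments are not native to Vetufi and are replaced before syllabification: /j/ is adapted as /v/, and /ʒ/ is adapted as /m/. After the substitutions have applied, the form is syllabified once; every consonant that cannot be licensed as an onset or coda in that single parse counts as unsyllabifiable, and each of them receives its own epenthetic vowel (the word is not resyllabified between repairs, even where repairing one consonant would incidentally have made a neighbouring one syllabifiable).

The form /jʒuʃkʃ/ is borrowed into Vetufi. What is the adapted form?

vəmuʃkəʃə

Substitution: /j/ → /v/, /ʒ/ → /m/, giving /vmuʃkʃ/.
Under (C)V(C), the unsyllabifiable consonants are /v/, /k/, /ʃ/ (at most one coda consonant is licensed; onsets are limited to one consonant).
Inserting the epenthetic vowel yields /v/ → /və/, /k/ → /kə/, /ʃ/ → /ʃə/.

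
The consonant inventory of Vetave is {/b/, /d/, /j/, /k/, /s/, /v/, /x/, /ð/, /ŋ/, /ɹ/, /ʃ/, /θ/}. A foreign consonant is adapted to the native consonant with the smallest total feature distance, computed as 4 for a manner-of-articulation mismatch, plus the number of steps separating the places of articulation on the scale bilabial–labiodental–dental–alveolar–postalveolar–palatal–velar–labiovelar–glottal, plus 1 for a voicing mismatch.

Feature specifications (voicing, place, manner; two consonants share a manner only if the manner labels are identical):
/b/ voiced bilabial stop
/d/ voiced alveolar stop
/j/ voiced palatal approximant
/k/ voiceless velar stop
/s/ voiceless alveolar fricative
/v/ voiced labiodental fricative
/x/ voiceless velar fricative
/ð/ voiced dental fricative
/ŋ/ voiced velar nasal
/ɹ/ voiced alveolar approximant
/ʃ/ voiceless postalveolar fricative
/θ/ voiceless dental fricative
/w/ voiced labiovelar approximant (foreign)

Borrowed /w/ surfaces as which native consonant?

j

/j/ is closest: same manner (approximant), place distance 2 (labiovelar→palatal), same voicing; total 2. Next closest is /ɹ/ at distance 4.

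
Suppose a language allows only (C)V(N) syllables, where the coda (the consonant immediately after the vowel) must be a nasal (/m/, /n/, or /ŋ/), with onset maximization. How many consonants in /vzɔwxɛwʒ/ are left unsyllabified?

Syllabifying with onset maximization leaves /v/, /w/, /w/, /ʒ/ stranded (only a nasal (/m/, /n/, or /ŋ/) is licensed in coda position; onsets are limited to one consonant).

4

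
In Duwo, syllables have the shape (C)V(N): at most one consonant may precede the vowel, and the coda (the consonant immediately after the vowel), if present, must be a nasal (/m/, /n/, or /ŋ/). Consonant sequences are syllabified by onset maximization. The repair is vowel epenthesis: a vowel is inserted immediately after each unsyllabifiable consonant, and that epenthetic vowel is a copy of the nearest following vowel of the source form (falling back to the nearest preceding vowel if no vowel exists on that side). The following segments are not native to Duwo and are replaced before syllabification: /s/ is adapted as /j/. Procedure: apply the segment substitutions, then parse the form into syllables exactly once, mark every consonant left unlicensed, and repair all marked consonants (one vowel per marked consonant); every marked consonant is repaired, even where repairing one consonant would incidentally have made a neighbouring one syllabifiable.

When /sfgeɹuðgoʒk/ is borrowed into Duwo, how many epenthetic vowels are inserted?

5

After substitution the input is /jfgeɹuðgoʒk/.
The unsyllabifiable consonants are /j/, /f/, /ð/, /ʒ/, /k/; each receives one epenthetic vowel.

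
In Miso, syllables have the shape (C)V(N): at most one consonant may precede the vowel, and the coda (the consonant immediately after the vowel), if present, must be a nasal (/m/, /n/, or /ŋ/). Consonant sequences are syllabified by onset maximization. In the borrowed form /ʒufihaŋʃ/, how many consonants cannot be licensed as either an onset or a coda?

The consonants /ʃ/ cannot be parsed into a legal (C)V(N) syllable (only a nasal (/m/, /n/, or /ŋ/) is licensed in coda position; onsets are limited to one consonant).

1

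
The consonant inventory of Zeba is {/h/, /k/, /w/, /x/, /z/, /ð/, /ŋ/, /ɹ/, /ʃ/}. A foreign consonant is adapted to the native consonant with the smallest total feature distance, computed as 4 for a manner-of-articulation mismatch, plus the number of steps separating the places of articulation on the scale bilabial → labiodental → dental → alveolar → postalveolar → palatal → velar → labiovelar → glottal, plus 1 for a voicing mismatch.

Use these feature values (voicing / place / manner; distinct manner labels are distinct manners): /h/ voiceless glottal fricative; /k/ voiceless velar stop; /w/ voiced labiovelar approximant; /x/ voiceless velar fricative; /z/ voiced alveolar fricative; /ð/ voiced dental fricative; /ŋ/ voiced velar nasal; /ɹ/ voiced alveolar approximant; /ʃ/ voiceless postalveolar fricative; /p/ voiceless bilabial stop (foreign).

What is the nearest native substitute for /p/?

/k/ is closest: same manner (stop), place distance 6 (bilabial→velar), same voicing; total 6. Next closest is /ð/ at distance 7.

k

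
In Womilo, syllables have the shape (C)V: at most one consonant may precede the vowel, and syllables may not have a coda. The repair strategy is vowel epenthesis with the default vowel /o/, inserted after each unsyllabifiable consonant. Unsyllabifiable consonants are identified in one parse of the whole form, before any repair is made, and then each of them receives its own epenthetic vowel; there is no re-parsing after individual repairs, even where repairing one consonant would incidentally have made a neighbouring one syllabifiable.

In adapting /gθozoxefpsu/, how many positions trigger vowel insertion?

3

The unsyllabifiable consonants are /g/, /f/, /p/; each receives one epenthetic vowel.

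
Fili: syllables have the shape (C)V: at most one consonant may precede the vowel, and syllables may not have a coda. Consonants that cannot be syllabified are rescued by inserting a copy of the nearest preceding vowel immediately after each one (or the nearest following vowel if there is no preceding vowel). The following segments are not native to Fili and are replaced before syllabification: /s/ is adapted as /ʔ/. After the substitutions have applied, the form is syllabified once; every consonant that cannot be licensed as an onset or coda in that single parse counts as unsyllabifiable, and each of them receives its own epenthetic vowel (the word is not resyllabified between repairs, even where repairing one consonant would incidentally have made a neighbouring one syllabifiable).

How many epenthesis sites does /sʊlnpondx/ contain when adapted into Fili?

After substitution the input is /ʔʊlnpondx/.
The unsyllabifiable consonants are /l/, /n/, /n/, /d/, /x/; each receives one epenthetic vowel.

5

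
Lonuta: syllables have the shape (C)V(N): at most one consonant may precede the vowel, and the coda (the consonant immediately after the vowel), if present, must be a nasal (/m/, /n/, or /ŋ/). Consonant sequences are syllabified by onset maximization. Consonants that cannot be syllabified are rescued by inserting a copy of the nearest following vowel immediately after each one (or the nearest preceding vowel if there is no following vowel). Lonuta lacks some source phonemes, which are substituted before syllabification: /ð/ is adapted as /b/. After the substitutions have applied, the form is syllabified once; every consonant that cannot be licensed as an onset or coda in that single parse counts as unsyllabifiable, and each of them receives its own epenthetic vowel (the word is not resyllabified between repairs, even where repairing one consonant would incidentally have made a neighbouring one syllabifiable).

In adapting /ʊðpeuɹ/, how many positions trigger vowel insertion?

After substitution the input is /ʊbpeuɹ/.
The unsyllabifiable consonants are /b/, /ɹ/; each receives one epenthetic vowel.

2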